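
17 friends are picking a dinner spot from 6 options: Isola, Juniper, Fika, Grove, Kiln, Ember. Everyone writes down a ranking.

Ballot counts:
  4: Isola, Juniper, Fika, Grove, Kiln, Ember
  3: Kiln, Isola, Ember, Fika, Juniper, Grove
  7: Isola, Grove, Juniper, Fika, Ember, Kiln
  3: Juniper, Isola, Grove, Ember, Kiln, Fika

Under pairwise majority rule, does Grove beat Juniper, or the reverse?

Ballots ranking Grove above Juniper: 7.
Ballots ranking Juniper above Grove: 17 − 7 = 10.
Juniper wins the head-to-head 10–7.

Juniper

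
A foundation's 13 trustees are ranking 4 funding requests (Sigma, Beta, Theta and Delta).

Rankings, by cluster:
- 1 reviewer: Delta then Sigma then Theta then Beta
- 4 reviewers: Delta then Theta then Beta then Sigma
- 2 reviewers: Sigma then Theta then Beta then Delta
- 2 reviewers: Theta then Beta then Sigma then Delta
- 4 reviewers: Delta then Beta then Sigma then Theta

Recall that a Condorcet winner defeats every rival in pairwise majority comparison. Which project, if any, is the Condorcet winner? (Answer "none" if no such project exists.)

Delta

Check each pair by majority over 13 ballots:
Sigma vs Beta: Sigma preferred on 1+2 = 3 ballots; Beta wins 10–3.
Sigma vs Theta: Sigma preferred on 1+2+4 = 7 ballots; Sigma wins 7–6.
Sigma vs Delta: Sigma is ranked higher on 2+2 = 4 ballots, Delta on 9. Delta wins 9–4.
Beta vs Theta: 4 for Beta, 9 for Theta — Theta by 9–4.
Beta vs Delta: 4 to 9, Delta.
Theta vs Delta: 4 to 9, Delta.
Delta beats each of Sigma, Beta, Theta — Delta is the Condorcet winner.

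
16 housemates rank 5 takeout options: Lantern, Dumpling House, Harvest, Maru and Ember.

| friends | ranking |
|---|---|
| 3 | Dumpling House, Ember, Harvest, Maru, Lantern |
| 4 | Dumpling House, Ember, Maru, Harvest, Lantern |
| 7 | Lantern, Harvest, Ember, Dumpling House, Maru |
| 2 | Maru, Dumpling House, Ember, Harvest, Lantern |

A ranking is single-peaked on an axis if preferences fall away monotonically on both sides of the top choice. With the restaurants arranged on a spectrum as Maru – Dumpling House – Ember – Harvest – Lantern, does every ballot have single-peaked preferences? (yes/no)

yes

Axis positions: Maru=1, Dumpling House=2, Ember=3, Harvest=4, Lantern=5.
Type 1 (peak Dumpling House at position 2): ranking walks positions 2-3-4-1-5, expanding outward from the peak — single-peaked.
Type 2 (peak Dumpling House at position 2): ranking walks positions 2-3-1-4-5, expanding outward from the peak — single-peaked.
Type 3 (peak Lantern at position 5): ranking walks positions 5-4-3-2-1, expanding outward from the peak — single-peaked.
Type 4 (peak Maru at position 1): ranking walks positions 1-2-3-4-5, expanding outward from the peak — single-peaked.
Every ranking is single-peaked on this axis.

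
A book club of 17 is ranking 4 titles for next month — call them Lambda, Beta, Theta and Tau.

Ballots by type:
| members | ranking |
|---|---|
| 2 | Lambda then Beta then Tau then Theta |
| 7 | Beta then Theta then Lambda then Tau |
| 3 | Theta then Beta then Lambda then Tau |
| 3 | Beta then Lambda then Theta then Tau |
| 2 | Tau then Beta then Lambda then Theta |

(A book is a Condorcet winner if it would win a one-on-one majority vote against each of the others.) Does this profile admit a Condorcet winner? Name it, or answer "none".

Beta

Pairwise majorities:
Lambda vs Beta: Lambda is ranked higher on 2 ballots, Beta on 15. Beta wins 15–2.
Lambda vs Theta: Lambda preferred on 2+3+2 = 7 ballots; Theta wins 10–7.
Lambda vs Tau: Lambda is ranked higher on 2+7+3+3 = 15 ballots, Tau on 2. Lambda wins 15–2.
Beta vs Theta: 2+7+3+2 = 14 for Beta, 3 for Theta — Beta by 14–3.
Beta vs Tau: 2+7+3+3 = 15 for Beta, 2 for Tau — Beta by 15–2.
Theta vs Tau: Theta is ranked higher on 7+3+3 = 13 ballots, Tau on 4. Theta wins 13–4.
Only Beta has no losses; Beta is the Condorcet winner.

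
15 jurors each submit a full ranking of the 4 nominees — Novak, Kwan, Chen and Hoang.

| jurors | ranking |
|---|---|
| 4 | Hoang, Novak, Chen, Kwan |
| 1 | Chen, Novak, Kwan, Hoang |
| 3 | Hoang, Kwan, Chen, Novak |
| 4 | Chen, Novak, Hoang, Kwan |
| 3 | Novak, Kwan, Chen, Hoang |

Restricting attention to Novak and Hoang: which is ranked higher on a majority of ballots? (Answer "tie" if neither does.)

Novak

Ballots ranking Novak above Hoang: 1 + 4 + 3 = 8.
Ballots ranking Hoang above Novak: 15 − 8 = 7.
Novak wins the head-to-head 8–7.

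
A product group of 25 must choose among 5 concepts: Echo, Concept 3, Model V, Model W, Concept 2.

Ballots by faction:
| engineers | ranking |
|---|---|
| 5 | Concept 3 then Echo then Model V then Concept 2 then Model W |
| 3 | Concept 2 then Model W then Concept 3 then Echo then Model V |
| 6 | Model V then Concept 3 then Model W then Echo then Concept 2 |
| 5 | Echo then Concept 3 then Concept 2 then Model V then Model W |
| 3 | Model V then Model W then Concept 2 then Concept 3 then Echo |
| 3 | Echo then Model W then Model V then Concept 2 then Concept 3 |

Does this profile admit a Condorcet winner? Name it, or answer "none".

Concept 3

Check each pair by majority over 25 ballots:
Echo vs Concept 3: Echo is ranked higher on 5+3 = 8 ballots, Concept 3 on 17. Concept 3 wins 17–8.
Echo vs Model V: 5+3+5+3 = 16 for Echo, 9 for Model V — Echo by 16–9.
Echo vs Model W: 13 to 12, Echo.
Echo vs Concept 2: 19 to 6, Echo.
Concept 3 vs Model V: 5+3+5 = 13 for Concept 3, 12 for Model V — Concept 3 by 13–12.
Concept 3 vs Model W: 16 to 9, Concept 3.
Concept 3 vs Concept 2: 16 to 9, Concept 3.
Model V vs Model W: 5+6+5+3 = 19 for Model V, 6 for Model W — Model V by 19–6.
Model V vs Concept 2: 5+6+3+3 = 17 for Model V, 8 for Concept 2 — Model V by 17–8.
Model W vs Concept 2: Model W is ranked higher on 6+3+3 = 12 ballots, Concept 2 on 13. Concept 2 wins 13–12.
Concept 3 defeats every rival head-to-head and is the Condorcet winner.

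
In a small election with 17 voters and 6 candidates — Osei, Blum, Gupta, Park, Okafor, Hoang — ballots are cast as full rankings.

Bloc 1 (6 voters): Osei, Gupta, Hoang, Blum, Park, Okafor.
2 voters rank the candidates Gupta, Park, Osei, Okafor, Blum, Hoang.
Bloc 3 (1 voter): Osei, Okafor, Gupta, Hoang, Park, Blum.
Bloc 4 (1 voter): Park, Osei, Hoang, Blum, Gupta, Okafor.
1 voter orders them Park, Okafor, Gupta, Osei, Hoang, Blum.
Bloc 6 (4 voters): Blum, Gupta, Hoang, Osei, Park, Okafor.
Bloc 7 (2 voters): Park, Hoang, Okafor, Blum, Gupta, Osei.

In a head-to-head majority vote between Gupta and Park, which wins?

Ballots ranking Gupta above Park: 6 + 2 + 1 + 4 = 13.
Ballots ranking Park above Gupta: 17 − 13 = 4.
Gupta wins the head-to-head 13–4.

Gupta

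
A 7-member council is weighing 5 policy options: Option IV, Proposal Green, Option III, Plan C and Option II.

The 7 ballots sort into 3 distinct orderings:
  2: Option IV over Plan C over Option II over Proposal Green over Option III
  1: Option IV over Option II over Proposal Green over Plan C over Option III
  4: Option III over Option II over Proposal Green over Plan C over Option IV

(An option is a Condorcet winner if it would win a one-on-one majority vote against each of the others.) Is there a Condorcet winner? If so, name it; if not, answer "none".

Option III

Pairwise majorities:
Option IV vs Proposal Green: Proposal Green, 4–3.
Option IV–Option III: Option III 4–3.
Option IV vs Plan C: Plan C wins 4–3.
Option IV–Option II: Option II 4–3.
Proposal Green vs Option III: Option III wins 4–3.
Proposal Green–Plan C: Proposal Green 5–2.
Proposal Green vs Option II: Option II, 7–0.
Option III vs Plan C: Option III, 4–3.
Option III vs Option II: Option III, 4–3.
Plan C vs Option II: Option II wins 5–2.
Only Option III has no losses; Option III is the Condorcet winner.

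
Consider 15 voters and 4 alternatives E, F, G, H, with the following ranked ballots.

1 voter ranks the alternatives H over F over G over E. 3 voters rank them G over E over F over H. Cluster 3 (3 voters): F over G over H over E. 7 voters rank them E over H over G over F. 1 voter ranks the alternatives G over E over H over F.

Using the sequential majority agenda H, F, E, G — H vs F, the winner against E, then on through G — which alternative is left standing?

G

Round 1: H vs F — 9–6, H advances.
Round 2: H vs E — 4–11, E advances.
Round 3: E vs G — 7–8, G advances.
The agenda winner is G.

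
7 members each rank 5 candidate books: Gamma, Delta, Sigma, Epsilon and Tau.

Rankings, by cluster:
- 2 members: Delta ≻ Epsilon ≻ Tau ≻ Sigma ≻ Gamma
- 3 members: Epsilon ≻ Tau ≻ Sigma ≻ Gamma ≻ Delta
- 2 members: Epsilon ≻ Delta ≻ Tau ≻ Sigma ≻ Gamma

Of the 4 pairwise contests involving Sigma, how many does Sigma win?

1

Sigma against each rival (7 members):
Sigma vs Gamma: 7 to 0, Sigma.
Sigma vs Delta: Delta, 4–3.
Sigma vs Epsilon: Sigma is ranked higher on 0 ballots, Epsilon on 7. Epsilon wins 7–0.
Sigma–Tau: Tau 7–0.
Sigma beats Gamma; loses to Delta, Epsilon, Tau — 1 pairwise win.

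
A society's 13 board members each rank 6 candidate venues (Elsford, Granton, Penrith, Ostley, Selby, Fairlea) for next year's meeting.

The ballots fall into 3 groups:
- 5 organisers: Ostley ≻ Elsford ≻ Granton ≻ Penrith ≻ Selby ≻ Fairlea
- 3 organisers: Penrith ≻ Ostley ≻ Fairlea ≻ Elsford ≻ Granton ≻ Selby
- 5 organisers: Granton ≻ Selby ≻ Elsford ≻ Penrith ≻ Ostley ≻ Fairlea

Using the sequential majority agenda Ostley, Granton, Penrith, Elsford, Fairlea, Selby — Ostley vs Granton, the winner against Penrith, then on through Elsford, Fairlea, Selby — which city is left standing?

Elsford

Round 1: Ostley vs Granton — 8–5, Ostley advances.
Round 2: Ostley vs Penrith — 5–8, Penrith advances.
Round 3: Penrith vs Elsford — 3–10, Elsford advances.
Round 4: Elsford vs Fairlea — 10–3, Elsford advances.
Round 5: Elsford vs Selby — 8–5, Elsford advances.
Elsford survives the agenda.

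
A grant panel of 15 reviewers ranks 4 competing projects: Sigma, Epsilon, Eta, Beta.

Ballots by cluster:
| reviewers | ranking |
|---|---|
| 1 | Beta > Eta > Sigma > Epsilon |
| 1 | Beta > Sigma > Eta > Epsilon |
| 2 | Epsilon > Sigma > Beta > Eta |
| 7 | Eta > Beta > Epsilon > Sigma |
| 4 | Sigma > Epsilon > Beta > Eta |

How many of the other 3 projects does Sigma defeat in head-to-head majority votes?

Sigma against each rival (15 reviewers):
Sigma vs Epsilon: Sigma preferred on 1+1+4 = 6 ballots; Epsilon wins 9–6.
Sigma vs Eta: 7 to 8, Eta.
Sigma vs Beta: Beta wins 9–6.
Sigma beats no one; loses to Epsilon, Eta, Beta — 0 pairwise wins.

0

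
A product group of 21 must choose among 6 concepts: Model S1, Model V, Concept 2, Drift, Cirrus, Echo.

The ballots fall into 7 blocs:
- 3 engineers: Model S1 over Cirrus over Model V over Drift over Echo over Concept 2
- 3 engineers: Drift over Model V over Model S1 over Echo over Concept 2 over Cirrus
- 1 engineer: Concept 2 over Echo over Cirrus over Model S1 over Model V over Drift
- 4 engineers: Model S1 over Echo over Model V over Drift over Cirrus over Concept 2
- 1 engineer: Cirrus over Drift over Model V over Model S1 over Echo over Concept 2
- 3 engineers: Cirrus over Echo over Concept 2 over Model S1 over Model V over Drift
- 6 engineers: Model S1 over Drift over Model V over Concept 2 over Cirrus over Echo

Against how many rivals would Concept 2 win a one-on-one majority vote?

0

Concept 2 against each rival (21 engineers):
Concept 2 vs Model S1: 4 to 17, Model S1.
Concept 2–Model V: Model V 17–4.
Concept 2 vs Drift: 4 to 17, Drift.
Concept 2–Cirrus: Cirrus 11–10.
Concept 2 vs Echo: Echo wins 14–7.
Concept 2 beats no one; loses to Model S1, Model V, Drift, Cirrus, Echo — 0 pairwise wins.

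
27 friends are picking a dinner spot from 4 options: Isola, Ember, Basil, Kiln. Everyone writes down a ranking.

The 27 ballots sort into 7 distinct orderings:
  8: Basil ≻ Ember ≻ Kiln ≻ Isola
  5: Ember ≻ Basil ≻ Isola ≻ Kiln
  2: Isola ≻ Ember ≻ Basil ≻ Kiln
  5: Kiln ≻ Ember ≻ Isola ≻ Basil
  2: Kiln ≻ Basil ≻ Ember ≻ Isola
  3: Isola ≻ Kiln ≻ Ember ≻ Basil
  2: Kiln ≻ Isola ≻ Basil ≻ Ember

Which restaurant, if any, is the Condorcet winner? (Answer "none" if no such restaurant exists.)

Pairwise majorities:
Isola vs Ember: Ember wins 20–7.
Isola vs Basil: Basil wins 15–12.
Isola–Kiln: Kiln 17–10.
Ember–Basil: Ember 15–12.
Ember–Kiln: Ember 15–12.
Basil vs Kiln: Basil, 15–12.
Only Ember has no losses; Ember is the Condorcet winner.

Ember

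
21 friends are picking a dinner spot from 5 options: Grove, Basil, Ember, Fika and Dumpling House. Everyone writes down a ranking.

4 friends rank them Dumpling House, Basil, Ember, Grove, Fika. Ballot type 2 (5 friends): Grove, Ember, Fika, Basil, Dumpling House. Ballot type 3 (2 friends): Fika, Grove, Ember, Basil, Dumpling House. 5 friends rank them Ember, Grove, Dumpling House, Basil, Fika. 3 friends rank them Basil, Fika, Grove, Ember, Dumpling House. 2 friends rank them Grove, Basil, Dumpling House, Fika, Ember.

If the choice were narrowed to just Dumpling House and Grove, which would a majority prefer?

Ballots ranking Dumpling House above Grove: 4.
Ballots ranking Grove above Dumpling House: 21 − 4 = 17.
Grove wins the head-to-head 17–4.

Grove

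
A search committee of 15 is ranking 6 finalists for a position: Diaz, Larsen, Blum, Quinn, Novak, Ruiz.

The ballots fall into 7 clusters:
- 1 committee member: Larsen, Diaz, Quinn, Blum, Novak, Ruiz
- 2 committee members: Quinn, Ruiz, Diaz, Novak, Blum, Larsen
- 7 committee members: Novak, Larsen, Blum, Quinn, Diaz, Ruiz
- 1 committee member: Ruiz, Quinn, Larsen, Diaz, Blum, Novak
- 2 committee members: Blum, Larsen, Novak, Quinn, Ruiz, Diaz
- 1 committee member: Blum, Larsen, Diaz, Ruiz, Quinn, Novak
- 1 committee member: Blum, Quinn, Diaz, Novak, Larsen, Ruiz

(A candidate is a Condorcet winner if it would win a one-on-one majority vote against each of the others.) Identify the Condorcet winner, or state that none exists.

Novak

Pairwise majorities:
Diaz vs Larsen: Larsen wins 12–3.
Diaz vs Blum: Blum wins 11–4.
Diaz vs Quinn: Quinn, 13–2.
Diaz vs Novak: 6 to 9, Novak.
Diaz vs Ruiz: Diaz, 10–5.
Larsen vs Blum: Larsen, 9–6.
Larsen–Quinn: Larsen 11–4.
Larsen vs Novak: 1+1+2+1 = 5 for Larsen, 10 for Novak — Novak by 10–5.
Larsen–Ruiz: Larsen 12–3.
Blum vs Quinn: Blum wins 11–4.
Blum vs Novak: Blum is ranked higher on 1+1+2+1+1 = 6 ballots, Novak on 9. Novak wins 9–6.
Blum–Ruiz: Blum 12–3.
Quinn vs Novak: Quinn preferred on 1+2+1+1+1 = 6 ballots; Novak wins 9–6.
Quinn vs Ruiz: Quinn preferred on 1+2+7+2+1 = 13 ballots; Quinn wins 13–2.
Novak–Ruiz: Novak 11–4.
Only Novak has no losses; Novak is the Condorcet winner.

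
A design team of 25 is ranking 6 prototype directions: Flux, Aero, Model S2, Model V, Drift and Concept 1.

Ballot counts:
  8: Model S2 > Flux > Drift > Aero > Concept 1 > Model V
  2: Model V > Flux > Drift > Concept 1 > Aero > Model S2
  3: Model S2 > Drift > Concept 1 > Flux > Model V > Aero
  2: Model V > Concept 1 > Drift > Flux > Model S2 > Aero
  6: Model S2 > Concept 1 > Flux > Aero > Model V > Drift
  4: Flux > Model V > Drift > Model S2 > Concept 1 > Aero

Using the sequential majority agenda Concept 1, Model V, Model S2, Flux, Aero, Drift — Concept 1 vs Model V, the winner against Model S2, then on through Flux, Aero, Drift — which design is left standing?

Round 1: Concept 1 vs Model V — 17–8, Concept 1 advances.
Round 2: Concept 1 vs Model S2 — 4–21, Model S2 advances.
Round 3: Model S2 vs Flux — 17–8, Model S2 advances.
Round 4: Model S2 vs Aero — 23–2, Model S2 advances.
Round 5: Model S2 vs Drift — 17–8, Model S2 advances.
The agenda winner is Model S2.

Model S2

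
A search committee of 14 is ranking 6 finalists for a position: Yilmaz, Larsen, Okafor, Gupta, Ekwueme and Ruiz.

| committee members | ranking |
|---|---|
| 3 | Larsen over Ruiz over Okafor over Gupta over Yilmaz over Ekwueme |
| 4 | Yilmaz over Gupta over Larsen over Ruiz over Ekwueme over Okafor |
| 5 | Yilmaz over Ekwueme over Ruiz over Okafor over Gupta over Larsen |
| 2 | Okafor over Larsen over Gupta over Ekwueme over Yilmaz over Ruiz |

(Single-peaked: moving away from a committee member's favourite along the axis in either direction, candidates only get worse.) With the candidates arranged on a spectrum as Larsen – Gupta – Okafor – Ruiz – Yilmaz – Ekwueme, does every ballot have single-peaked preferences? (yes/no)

Axis positions: Larsen=1, Gupta=2, Okafor=3, Ruiz=4, Yilmaz=5, Ekwueme=6.
Group 1: ranking walks positions 1-4-3-2-5-6; Ruiz is ranked above Gupta even though Gupta lies between Ruiz and the peak Larsen on the axis — preferences dip and rise again. Not single-peaked.
Group 2: ranking walks positions 5-2-1-4-6-3; Gupta is ranked above Ruiz even though Ruiz lies between Gupta and the peak Yilmaz on the axis — preferences dip and rise again. Not single-peaked.
Group 3 (peak Yilmaz at position 5): ranking walks positions 5-6-4-3-2-1, expanding outward from the peak — single-peaked.
Group 4: ranking walks positions 3-1-2-6-5-4; Larsen is ranked above Gupta even though Gupta lies between Larsen and the peak Okafor on the axis — preferences dip and rise again. Not single-peaked.
Group 1 violates single-peakedness, so the profile is not single-peaked on this axis.

no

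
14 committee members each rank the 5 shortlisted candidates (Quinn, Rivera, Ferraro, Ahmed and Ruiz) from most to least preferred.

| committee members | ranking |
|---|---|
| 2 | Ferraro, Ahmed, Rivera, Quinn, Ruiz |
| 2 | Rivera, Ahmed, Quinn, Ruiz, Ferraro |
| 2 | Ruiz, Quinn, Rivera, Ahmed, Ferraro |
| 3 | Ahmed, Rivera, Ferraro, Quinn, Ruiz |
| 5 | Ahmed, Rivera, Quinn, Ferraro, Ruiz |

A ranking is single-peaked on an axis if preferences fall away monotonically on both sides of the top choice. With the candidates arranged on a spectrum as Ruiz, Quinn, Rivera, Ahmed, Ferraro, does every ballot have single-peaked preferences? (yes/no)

yes

Axis positions: Ruiz=1, Quinn=2, Rivera=3, Ahmed=4, Ferraro=5.
Type 1 (peak Ferraro at position 5): ranking walks positions 5-4-3-2-1, expanding outward from the peak — single-peaked.
Type 2 (peak Rivera at position 3): ranking walks positions 3-4-2-1-5, expanding outward from the peak — single-peaked.
Type 3 (peak Ruiz at position 1): ranking walks positions 1-2-3-4-5, expanding outward from the peak — single-peaked.
Type 4 (peak Ahmed at position 4): ranking walks positions 4-3-5-2-1, expanding outward from the peak — single-peaked.
Type 5 (peak Ahmed at position 4): ranking walks positions 4-3-2-5-1, expanding outward from the peak — single-peaked.
Every ranking is single-peaked on this axis.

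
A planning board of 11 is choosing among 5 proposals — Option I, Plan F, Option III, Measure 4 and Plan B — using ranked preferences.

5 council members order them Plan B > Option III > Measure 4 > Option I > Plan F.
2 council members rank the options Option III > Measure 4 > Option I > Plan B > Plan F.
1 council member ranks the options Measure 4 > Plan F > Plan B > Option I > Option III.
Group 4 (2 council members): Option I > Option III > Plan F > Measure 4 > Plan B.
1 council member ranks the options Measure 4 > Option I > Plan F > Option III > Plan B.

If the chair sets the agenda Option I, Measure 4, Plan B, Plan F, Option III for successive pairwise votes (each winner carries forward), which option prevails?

Option III

Round 1: Option I vs Measure 4 — 2–9, Measure 4 advances.
Round 2: Measure 4 vs Plan B — 6–5, Measure 4 advances.
Round 3: Measure 4 vs Plan F — 9–2, Measure 4 advances.
Round 4: Measure 4 vs Option III — 2–9, Option III advances.
Option III survives the agenda.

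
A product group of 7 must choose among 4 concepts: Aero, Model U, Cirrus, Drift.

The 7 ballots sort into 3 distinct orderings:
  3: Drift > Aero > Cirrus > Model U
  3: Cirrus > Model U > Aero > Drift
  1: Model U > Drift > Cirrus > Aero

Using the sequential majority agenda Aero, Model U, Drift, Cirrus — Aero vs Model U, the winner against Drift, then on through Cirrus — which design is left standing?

Round 1: Aero vs Model U — 3–4, Model U advances.
Round 2: Model U vs Drift — 4–3, Model U advances.
Round 3: Model U vs Cirrus — 1–6, Cirrus advances.
Cirrus survives the agenda.

Cirrus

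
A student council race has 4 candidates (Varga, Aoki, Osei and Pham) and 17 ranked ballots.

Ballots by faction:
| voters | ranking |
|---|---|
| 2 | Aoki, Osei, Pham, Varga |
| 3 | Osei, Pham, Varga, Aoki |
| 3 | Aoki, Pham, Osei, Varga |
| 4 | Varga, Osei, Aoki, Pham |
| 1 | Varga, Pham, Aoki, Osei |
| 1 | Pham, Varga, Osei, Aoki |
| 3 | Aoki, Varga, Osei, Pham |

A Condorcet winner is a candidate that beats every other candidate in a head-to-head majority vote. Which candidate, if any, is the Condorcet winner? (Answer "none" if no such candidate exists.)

none

Head-to-head results (17 voters):
Varga–Aoki: Varga 9–8.
Varga vs Osei: Varga preferred on 4+1+1+3 = 9 ballots; Varga wins 9–8.
Varga vs Pham: Varga is ranked higher on 4+1+3 = 8 ballots, Pham on 9. Pham wins 9–8.
Aoki vs Osei: Aoki wins 9–8.
Aoki vs Pham: Aoki wins 12–5.
Osei–Pham: Osei 12–5.
No candidate is unbeaten: Varga loses to Pham; Aoki loses to Varga; Osei loses to Varga; Pham loses to Aoki. In particular Varga beats Aoki beats Pham beats Varga is a majority cycle — no Condorcet winner exists.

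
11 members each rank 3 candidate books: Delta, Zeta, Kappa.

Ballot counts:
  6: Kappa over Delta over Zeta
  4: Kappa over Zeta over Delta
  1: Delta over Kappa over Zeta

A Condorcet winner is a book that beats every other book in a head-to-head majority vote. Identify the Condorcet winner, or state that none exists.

Head-to-head results (11 members):
Delta vs Zeta: Delta wins 7–4.
Delta vs Kappa: Kappa wins 10–1.
Zeta vs Kappa: Kappa, 11–0.
Only Kappa has no losses; Kappa is the Condorcet winner.

Kappa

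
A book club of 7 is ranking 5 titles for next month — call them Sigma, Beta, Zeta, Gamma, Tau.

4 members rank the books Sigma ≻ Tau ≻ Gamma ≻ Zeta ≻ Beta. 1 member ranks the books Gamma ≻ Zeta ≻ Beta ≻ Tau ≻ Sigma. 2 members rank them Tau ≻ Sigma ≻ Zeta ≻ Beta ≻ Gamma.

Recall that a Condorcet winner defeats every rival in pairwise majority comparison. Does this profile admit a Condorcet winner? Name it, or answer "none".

Head-to-head results (7 members):
Sigma vs Beta: 6 to 1, Sigma.
Sigma vs Zeta: 4+2 = 6 for Sigma, 1 for Zeta — Sigma by 6–1.
Sigma vs Gamma: Sigma is ranked higher on 4+2 = 6 ballots, Gamma on 1. Sigma wins 6–1.
Sigma vs Tau: Sigma preferred on 4 ballots; Sigma wins 4–3.
Beta vs Zeta: Beta is ranked higher on 0 ballots, Zeta on 7. Zeta wins 7–0.
Beta vs Gamma: 2 for Beta, 5 for Gamma — Gamma by 5–2.
Beta vs Tau: Beta preferred on 1 ballot; Tau wins 6–1.
Zeta vs Gamma: 2 for Zeta, 5 for Gamma — Gamma by 5–2.
Zeta vs Tau: 1 to 6, Tau.
Gamma vs Tau: 1 for Gamma, 6 for Tau — Tau by 6–1.
Only Sigma has no losses; Sigma is the Condorcet winner.

Sigma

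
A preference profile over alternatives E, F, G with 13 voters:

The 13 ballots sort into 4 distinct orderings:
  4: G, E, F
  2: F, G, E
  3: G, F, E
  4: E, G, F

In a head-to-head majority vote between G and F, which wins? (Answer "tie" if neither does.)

G

Ballots ranking G above F: 4 + 3 + 4 = 11.
Ballots ranking F above G: 13 − 11 = 2.
G wins the head-to-head 11–2.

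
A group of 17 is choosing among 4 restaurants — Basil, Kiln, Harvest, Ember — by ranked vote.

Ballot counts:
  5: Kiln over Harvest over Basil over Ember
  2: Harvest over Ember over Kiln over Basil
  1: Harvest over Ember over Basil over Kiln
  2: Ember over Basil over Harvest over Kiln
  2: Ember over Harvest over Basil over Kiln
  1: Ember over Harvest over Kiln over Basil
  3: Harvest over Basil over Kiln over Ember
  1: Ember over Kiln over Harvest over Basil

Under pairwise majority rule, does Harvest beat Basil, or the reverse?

Ballots ranking Harvest above Basil: 5 + 2 + 1 + 2 + 1 + 3 + 1 = 15.
Ballots ranking Basil above Harvest: 17 − 15 = 2.
Harvest wins the head-to-head 15–2.

Harvest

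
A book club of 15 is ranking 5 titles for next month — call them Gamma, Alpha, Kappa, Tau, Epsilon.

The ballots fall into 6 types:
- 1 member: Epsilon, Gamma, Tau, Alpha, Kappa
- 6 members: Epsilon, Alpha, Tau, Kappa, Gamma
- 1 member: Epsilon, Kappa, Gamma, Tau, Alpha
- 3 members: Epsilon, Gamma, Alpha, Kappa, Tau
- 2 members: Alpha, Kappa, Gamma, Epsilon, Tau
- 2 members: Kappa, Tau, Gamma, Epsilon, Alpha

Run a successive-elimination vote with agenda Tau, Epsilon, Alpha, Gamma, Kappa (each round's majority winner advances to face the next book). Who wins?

Round 1: Tau vs Epsilon — 2–13, Epsilon advances.
Round 2: Epsilon vs Alpha — 13–2, Epsilon advances.
Round 3: Epsilon vs Gamma — 11–4, Epsilon advances.
Round 4: Epsilon vs Kappa — 11–4, Epsilon advances.
The agenda winner is Epsilon.

Epsilon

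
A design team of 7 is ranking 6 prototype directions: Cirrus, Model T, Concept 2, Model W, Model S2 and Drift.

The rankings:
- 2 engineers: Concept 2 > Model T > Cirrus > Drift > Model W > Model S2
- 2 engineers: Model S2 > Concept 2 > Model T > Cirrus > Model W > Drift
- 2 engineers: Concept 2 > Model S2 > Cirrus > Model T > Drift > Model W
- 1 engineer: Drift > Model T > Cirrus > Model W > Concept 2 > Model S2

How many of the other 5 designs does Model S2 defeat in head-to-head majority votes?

4

Model S2 against each rival (7 engineers):
Model S2 vs Cirrus: 4 to 3, Model S2.
Model S2 vs Model T: Model S2, 4–3.
Model S2 vs Concept 2: 2 to 5, Concept 2.
Model S2–Model W: Model S2 4–3.
Model S2 vs Drift: Model S2, 4–3.
Model S2 beats Cirrus, Model T, Model W, Drift; loses to Concept 2 — 4 pairwise wins.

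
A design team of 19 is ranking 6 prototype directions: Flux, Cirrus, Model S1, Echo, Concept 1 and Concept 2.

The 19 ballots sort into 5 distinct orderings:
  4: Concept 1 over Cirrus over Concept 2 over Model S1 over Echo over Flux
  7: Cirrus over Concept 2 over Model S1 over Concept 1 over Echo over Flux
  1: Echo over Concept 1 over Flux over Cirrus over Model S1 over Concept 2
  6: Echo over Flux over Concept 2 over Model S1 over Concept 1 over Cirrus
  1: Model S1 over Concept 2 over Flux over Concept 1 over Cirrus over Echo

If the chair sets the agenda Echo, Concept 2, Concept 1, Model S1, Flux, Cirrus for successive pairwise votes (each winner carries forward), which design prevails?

Cirrus

Round 1: Echo vs Concept 2 — 7–12, Concept 2 advances.
Round 2: Concept 2 vs Concept 1 — 14–5, Concept 2 advances.
Round 3: Concept 2 vs Model S1 — 17–2, Concept 2 advances.
Round 4: Concept 2 vs Flux — 12–7, Concept 2 advances.
Round 5: Concept 2 vs Cirrus — 7–12, Cirrus advances.
Cirrus survives the agenda.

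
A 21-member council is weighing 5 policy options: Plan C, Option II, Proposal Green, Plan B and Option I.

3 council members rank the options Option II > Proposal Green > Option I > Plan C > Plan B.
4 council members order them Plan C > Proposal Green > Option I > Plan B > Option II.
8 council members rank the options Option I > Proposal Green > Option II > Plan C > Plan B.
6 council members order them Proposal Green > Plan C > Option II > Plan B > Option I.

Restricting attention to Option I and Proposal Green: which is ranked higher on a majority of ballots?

Ballots ranking Option I above Proposal Green: 8.
Ballots ranking Proposal Green above Option I: 21 − 8 = 13.
Proposal Green wins the head-to-head 13–8.

Proposal Green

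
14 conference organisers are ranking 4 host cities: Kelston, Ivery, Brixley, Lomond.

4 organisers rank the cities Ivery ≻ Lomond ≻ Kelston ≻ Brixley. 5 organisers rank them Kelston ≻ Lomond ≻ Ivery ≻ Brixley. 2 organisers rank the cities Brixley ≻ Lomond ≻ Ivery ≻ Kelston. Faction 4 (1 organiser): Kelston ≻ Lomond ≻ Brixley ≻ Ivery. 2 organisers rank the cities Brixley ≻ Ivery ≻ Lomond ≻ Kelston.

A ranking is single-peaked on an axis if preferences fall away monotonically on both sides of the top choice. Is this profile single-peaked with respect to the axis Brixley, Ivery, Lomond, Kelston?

Axis positions: Brixley=1, Ivery=2, Lomond=3, Kelston=4.
Faction 1 (peak Ivery at position 2): ranking walks positions 2-3-4-1, expanding outward from the peak — single-peaked.
Faction 2 (peak Kelston at position 4): ranking walks positions 4-3-2-1, expanding outward from the peak — single-peaked.
Faction 3: ranking walks positions 1-3-2-4; Lomond is ranked above Ivery even though Ivery lies between Lomond and the peak Brixley on the axis — preferences dip and rise again. Not single-peaked.
Faction 4: ranking walks positions 4-3-1-2; Brixley is ranked above Ivery even though Ivery lies between Brixley and the peak Kelston on the axis — preferences dip and rise again. Not single-peaked.
Faction 5 (peak Brixley at position 1): ranking walks positions 1-2-3-4, expanding outward from the peak — single-peaked.
Faction 3 violates single-peakedness, so the profile is not single-peaked on this axis.

no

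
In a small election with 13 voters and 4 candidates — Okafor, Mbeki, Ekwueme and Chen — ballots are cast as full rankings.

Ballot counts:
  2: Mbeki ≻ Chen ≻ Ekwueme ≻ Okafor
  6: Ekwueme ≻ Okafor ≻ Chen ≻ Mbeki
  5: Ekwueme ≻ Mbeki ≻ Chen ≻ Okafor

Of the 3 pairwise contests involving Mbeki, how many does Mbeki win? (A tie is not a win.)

Mbeki against each rival (13 voters):
Mbeki–Okafor: Mbeki 7–6.
Mbeki vs Ekwueme: Mbeki preferred on 2 ballots; Ekwueme wins 11–2.
Mbeki vs Chen: 7 to 6, Mbeki.
Mbeki beats Okafor, Chen; loses to Ekwueme — 2 pairwise wins.

2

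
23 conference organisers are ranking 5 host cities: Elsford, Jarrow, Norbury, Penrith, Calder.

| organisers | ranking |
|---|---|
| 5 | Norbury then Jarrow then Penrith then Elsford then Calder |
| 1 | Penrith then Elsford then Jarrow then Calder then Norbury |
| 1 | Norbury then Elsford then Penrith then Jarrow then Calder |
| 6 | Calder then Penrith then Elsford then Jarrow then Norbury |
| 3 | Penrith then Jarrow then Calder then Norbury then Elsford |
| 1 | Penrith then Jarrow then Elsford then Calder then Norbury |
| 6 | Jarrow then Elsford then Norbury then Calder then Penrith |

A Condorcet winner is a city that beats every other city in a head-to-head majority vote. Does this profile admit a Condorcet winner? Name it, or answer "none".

Head-to-head results (23 organisers):
Elsford vs Jarrow: Jarrow, 15–8.
Elsford vs Norbury: Elsford is ranked higher on 1+6+1+6 = 14 ballots, Norbury on 9. Elsford wins 14–9.
Elsford vs Penrith: 1+6 = 7 for Elsford, 16 for Penrith — Penrith by 16–7.
Elsford vs Calder: Elsford is ranked higher on 5+1+1+1+6 = 14 ballots, Calder on 9. Elsford wins 14–9.
Jarrow vs Norbury: 17 to 6, Jarrow.
Jarrow vs Penrith: Jarrow preferred on 5+6 = 11 ballots; Penrith wins 12–11.
Jarrow–Calder: Jarrow 17–6.
Norbury vs Penrith: 12 to 11, Norbury.
Norbury vs Calder: Norbury, 12–11.
Penrith vs Calder: Penrith preferred on 5+1+1+3+1 = 11 ballots; Calder wins 12–11.
Every city loses at least once (Elsford loses to Jarrow; Jarrow loses to Penrith; Norbury loses to Elsford; Penrith loses to Norbury; Calder loses to Elsford). The majority relation contains the cycle Elsford > Norbury > Penrith > Elsford, so there is no Condorcet winner.

none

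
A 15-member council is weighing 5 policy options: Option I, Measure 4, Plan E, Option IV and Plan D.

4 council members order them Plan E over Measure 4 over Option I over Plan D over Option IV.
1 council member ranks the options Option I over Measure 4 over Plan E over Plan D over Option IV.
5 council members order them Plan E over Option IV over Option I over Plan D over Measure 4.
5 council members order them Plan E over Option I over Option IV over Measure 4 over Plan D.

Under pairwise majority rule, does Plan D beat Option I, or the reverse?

No ballot ranks Plan D above Option I: 0.
Ballots ranking Option I above Plan D: 15 − 0 = 15.
Option I wins the head-to-head 15–0.

Option I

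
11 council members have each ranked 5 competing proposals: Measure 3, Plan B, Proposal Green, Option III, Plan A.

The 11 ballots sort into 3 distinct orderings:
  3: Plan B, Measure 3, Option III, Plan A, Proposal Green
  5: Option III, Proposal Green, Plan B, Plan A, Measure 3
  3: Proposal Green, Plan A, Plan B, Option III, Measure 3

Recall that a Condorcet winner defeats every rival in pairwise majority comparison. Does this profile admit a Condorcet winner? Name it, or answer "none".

none

Head-to-head results (11 council members):
Measure 3 vs Plan B: Measure 3 preferred on 0 ballots; Plan B wins 11–0.
Measure 3 vs Proposal Green: 3 to 8, Proposal Green.
Measure 3 vs Option III: 3 for Measure 3, 8 for Option III — Option III by 8–3.
Measure 3 vs Plan A: 3 to 8, Plan A.
Plan B vs Proposal Green: Plan B preferred on 3 ballots; Proposal Green wins 8–3.
Plan B vs Option III: Plan B is ranked higher on 3+3 = 6 ballots, Option III on 5. Plan B wins 6–5.
Plan B vs Plan A: Plan B preferred on 3+5 = 8 ballots; Plan B wins 8–3.
Proposal Green vs Option III: Proposal Green preferred on 3 ballots; Option III wins 8–3.
Proposal Green vs Plan A: Proposal Green is ranked higher on 5+3 = 8 ballots, Plan A on 3. Proposal Green wins 8–3.
Option III vs Plan A: Option III preferred on 3+5 = 8 ballots; Option III wins 8–3.
Each option drops at least one matchup (Measure 3 loses to Plan B; Plan B loses to Proposal Green; Proposal Green loses to Option III; Option III loses to Plan B; Plan A loses to Plan B); the cycle Plan B beats Option III beats Proposal Green beats Plan B rules out a Condorcet winner.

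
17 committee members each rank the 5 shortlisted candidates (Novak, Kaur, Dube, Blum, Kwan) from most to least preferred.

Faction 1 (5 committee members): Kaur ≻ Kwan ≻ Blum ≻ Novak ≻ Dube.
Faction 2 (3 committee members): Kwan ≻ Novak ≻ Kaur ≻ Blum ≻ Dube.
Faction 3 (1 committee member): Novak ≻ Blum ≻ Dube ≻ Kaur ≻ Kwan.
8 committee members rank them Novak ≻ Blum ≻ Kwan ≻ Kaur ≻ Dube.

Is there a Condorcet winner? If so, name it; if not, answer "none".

Novak

Pairwise majorities:
Novak vs Kaur: Novak preferred on 3+1+8 = 12 ballots; Novak wins 12–5.
Novak vs Dube: 17 to 0, Novak.
Novak vs Blum: Novak, 12–5.
Novak vs Kwan: Novak preferred on 1+8 = 9 ballots; Novak wins 9–8.
Kaur vs Dube: Kaur, 16–1.
Kaur vs Blum: Blum, 9–8.
Kaur vs Kwan: Kaur preferred on 5+1 = 6 ballots; Kwan wins 11–6.
Dube–Blum: Blum 17–0.
Dube vs Kwan: 1 to 16, Kwan.
Blum vs Kwan: Blum is ranked higher on 1+8 = 9 ballots, Kwan on 8. Blum wins 9–8.
Novak beats each of Kaur, Dube, Blum, Kwan — Novak is the Condorcet winner.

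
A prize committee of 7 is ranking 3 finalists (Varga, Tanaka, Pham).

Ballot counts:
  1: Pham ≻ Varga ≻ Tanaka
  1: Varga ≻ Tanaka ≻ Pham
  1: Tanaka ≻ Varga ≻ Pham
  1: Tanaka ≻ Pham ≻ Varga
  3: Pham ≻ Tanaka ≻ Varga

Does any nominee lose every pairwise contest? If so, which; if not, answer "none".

Pairwise majorities:
Varga vs Tanaka: 2 to 5, Tanaka.
Varga vs Pham: 2 to 5, Pham.
Tanaka vs Pham: Pham wins 4–3.
Only Varga has no wins; Varga is the Condorcet loser.

Varga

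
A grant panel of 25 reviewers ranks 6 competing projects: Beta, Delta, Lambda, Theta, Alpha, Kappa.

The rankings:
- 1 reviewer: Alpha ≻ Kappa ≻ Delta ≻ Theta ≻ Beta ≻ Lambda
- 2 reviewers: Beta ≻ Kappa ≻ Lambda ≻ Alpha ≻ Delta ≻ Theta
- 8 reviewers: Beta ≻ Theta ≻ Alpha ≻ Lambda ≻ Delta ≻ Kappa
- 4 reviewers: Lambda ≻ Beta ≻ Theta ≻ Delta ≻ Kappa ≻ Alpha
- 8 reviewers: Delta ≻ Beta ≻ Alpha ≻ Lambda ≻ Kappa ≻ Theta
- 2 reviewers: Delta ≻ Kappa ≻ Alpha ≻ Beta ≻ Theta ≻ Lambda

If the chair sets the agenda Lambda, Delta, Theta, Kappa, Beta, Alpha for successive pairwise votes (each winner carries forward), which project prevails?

Beta

Round 1: Lambda vs Delta — 14–11, Lambda advances.
Round 2: Lambda vs Theta — 14–11, Lambda advances.
Round 3: Lambda vs Kappa — 20–5, Lambda advances.
Round 4: Lambda vs Beta — 4–21, Beta advances.
Round 5: Beta vs Alpha — 22–3, Beta advances.
Beta survives the agenda.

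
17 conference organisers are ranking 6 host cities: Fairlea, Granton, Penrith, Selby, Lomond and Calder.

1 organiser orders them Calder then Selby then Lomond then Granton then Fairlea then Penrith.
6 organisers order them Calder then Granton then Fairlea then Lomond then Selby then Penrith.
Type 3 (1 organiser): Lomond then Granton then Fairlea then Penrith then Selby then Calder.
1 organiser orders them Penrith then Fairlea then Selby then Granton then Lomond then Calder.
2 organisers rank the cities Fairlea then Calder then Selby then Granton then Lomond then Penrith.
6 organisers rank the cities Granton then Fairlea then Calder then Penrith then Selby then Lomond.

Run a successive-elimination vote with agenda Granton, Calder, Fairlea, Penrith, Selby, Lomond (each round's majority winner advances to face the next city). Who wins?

Fairlea

Round 1: Granton vs Calder — 8–9, Calder advances.
Round 2: Calder vs Fairlea — 7–10, Fairlea advances.
Round 3: Fairlea vs Penrith — 16–1, Fairlea advances.
Round 4: Fairlea vs Selby — 16–1, Fairlea advances.
Round 5: Fairlea vs Lomond — 15–2, Fairlea advances.
Fairlea survives the agenda.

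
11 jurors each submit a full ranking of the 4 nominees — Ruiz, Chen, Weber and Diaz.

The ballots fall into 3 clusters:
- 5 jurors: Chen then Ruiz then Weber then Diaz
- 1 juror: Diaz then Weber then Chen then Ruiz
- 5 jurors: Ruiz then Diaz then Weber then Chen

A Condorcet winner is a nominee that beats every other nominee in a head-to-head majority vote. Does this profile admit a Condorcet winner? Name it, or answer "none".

none

Check each pair by majority over 11 ballots:
Ruiz–Chen: Chen 6–5.
Ruiz vs Weber: Ruiz wins 10–1.
Ruiz vs Diaz: Ruiz, 10–1.
Chen vs Weber: Weber wins 6–5.
Chen vs Diaz: Diaz wins 6–5.
Weber vs Diaz: Diaz wins 6–5.
Each nominee drops at least one matchup (Ruiz loses to Chen; Chen loses to Weber; Weber loses to Ruiz; Diaz loses to Ruiz); the cycle Ruiz beats Weber beats Chen beats Ruiz rules out a Condorcet winner.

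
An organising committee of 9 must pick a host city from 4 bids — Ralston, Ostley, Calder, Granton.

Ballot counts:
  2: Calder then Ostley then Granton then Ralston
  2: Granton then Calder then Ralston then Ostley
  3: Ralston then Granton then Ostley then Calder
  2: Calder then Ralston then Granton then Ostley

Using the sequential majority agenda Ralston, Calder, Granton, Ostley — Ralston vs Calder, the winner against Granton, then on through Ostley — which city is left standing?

Round 1: Ralston vs Calder — 3–6, Calder advances.
Round 2: Calder vs Granton — 4–5, Granton advances.
Round 3: Granton vs Ostley — 7–2, Granton advances.
Granton survives the agenda.

Granton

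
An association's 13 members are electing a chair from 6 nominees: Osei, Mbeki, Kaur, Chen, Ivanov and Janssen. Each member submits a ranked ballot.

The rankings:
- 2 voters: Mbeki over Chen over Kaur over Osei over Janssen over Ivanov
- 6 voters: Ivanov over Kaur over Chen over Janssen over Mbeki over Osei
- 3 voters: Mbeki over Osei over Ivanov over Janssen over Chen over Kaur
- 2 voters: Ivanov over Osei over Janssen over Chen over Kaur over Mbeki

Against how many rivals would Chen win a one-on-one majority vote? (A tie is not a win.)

4

Chen against each rival (13 voters):
Chen vs Osei: Chen wins 8–5.
Chen–Mbeki: Chen 8–5.
Chen–Kaur: Chen 7–6.
Chen vs Ivanov: Ivanov, 11–2.
Chen vs Janssen: Chen is ranked higher on 2+6 = 8 ballots, Janssen on 5. Chen wins 8–5.
Chen beats Osei, Mbeki, Kaur, Janssen; loses to Ivanov — 4 pairwise wins.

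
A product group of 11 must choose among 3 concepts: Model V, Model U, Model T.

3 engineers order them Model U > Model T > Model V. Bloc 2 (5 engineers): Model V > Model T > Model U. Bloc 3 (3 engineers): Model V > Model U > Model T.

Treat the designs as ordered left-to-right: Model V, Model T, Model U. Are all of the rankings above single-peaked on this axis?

no

Axis positions: Model V=1, Model T=2, Model U=3.
Bloc 1 (peak Model U at position 3): ranking walks positions 3-2-1, expanding outward from the peak — single-peaked.
Bloc 2 (peak Model V at position 1): ranking walks positions 1-2-3, expanding outward from the peak — single-peaked.
Bloc 3: ranking walks positions 1-3-2; Model U is ranked above Model T even though Model T lies between Model U and the peak Model V on the axis — preferences dip and rise again. Not single-peaked.
Bloc 3 violates single-peakedness, so the profile is not single-peaked on this axis.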